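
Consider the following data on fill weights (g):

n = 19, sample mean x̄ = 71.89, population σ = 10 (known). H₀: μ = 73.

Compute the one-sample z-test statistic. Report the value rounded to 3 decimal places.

test statistic = -0.484

SE = σ/√n = 10/√19 = 2.2942
z = (x̄−μ₀)/SE = (71.89−73)/2.2942 = -0.4838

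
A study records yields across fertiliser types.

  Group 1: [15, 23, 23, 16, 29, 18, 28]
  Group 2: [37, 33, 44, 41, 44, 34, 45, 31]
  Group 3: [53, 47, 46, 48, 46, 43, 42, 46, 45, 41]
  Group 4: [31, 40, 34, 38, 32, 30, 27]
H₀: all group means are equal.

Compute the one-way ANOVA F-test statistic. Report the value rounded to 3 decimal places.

Group means [21.71, 38.62, 45.70, 33.14], grand mean 35.938
SSB = Σnᵢ(x̄ᵢ−x̄)² = 2481.614; SSW = ΣΣ(x−x̄ᵢ)² = 634.261
MSB = 2481.614/3 = 827.2048; MSW = 634.261/28 = 22.6522
F = MSB/MSW = 36.5177
df = (3, 28)

test statistic = 36.518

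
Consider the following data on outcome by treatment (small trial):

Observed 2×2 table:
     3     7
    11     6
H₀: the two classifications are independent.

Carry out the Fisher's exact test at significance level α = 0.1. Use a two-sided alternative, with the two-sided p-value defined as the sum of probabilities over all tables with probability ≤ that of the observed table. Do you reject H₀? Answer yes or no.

Margins: r₁=10, r₂=17, c₁=14, c₂=13, n=27
p_obs = C(10,3)·C(17,11)/C(27,14); sum pmf over tables with pmf ≤ p_obs
p-value (two-sided) = 0.12011
At α=0.1: p ≥ α → fail to reject H₀

reject H₀: no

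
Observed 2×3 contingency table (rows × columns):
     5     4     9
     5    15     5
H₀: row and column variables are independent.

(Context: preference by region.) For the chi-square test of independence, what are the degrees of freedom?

degrees of freedom = 2

df = (r−1)(c−1) = (2−1)·(3−1) = 2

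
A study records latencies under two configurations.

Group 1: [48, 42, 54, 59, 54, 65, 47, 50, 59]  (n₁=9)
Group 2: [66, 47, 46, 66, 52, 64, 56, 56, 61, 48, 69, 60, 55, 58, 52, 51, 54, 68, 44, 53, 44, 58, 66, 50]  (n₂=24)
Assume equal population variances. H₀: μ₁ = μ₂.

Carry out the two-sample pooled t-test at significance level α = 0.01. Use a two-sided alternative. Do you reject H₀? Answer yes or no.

x̄₁=53.111, s₁=7.149, n₁=9
x̄₂=56.000, s₂=7.707, n₂=24
s_p² = [8·7.149² + 23·7.707²]/31 = 57.2545
SE = √(s_p²·(1/9+1/24)) = 2.9576
t = (53.111−56.000)/2.9576 = -0.9768
df = 31
p-value (two-sided) = 0.33624
At α=0.01: p ≥ α → fail to reject H₀

reject H₀: no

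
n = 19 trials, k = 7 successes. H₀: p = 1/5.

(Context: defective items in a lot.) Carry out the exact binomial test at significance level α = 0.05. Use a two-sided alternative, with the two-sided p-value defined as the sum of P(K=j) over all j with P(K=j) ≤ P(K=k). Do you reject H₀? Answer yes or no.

reject H₀: no

Exact binomial: n=19, k=7, p₀=1/5=0.2000
P(X=j) = C(n,j)·p₀^j·(1−p₀)^(n−j); p = Σ P(X=j) over j with P(X=j) ≤ P(X=7)
p-value (two-sided) = 0.08201
At α=0.05: p ≥ α → fail to reject H₀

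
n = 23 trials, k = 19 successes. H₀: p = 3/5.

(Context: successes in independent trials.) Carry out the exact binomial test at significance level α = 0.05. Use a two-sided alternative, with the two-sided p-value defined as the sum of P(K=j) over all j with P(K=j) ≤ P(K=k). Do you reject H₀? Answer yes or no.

Exact binomial: n=23, k=19, p₀=3/5=0.6000
P(X=j) = C(n,j)·p₀^j·(1−p₀)^(n−j); p = Σ P(X=j) over j with P(X=j) ≤ P(X=19)
p-value (two-sided) = 0.03179
At α=0.05: p < α → reject H₀

reject H₀: yes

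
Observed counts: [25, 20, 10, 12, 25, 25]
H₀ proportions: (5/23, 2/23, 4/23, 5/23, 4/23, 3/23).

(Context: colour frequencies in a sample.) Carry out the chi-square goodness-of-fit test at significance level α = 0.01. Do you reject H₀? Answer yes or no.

n = 117; E_i = n·p_i = [25.43, 10.17, 20.35, 25.43, 20.35, 15.26]
χ² = (25−25.43)²/25.43 + (20−10.17)²/10.17 + (10−20.35)²/20.35 + (12−25.43)²/25.43 + (25−20.35)²/20.35 + (25−15.26)²/15.26 = 29.1352
df = 5
p-value (upper-tail) = 0.00002
At α=0.01: p < α → reject H₀

reject H₀: yes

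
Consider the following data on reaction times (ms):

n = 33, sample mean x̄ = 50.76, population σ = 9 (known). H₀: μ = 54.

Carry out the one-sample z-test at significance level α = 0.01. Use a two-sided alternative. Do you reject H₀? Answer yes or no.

SE = σ/√n = 9/√33 = 1.5667
z = (x̄−μ₀)/SE = (50.76−54)/1.5667 = -2.0680
p-value (two-sided) = 0.03864
At α=0.01: p ≥ α → fail to reject H₀

reject H₀: no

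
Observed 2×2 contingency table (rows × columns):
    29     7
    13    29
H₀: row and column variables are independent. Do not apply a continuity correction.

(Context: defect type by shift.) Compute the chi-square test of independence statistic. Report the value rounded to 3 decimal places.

Row totals [36, 42], col totals [42, 36], n=78
χ² = (29−19.38)²/19.38 + (7−16.62)²/16.62 + (13−22.62)²/22.62 + (29−19.38)²/19.38 = 19.1917
df = 1

test statistic = 19.192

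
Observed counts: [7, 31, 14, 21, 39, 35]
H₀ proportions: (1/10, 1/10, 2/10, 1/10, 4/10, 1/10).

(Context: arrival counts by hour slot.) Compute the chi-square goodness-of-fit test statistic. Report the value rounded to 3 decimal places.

test statistic = 67.575

n = 147; E_i = n·p_i = [14.70, 14.70, 29.40, 14.70, 58.80, 14.70]
χ² = (7−14.70)²/14.70 + (31−14.70)²/14.70 + (14−29.40)²/29.40 + (21−14.70)²/14.70 + (39−58.80)²/58.80 + (35−14.70)²/14.70 = 67.5748
df = 5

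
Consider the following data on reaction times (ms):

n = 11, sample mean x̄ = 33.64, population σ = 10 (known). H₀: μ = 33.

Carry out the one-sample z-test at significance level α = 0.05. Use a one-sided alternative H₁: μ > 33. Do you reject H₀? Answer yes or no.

SE = σ/√n = 10/√11 = 3.0151
z = (x̄−μ₀)/SE = (33.64−33)/3.0151 = 0.2123
p-value (one-sided, H₁ greater) = 0.41595
At α=0.05: p ≥ α → fail to reject H₀

reject H₀: no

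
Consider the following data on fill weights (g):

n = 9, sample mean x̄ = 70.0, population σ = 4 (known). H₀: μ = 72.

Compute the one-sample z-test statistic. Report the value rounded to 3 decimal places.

test statistic = -1.500

SE = σ/√n = 4/√9 = 1.3333
z = (x̄−μ₀)/SE = (70.0−72)/1.3333 = -1.5000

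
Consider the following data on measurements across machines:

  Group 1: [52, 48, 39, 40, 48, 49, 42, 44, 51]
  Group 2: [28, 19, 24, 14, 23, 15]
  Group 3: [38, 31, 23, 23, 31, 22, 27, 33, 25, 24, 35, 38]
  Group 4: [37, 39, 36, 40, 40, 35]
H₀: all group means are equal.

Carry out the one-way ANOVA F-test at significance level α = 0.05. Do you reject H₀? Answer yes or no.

Group means [45.89, 20.50, 29.17, 37.83], grand mean 33.727
SSB = Σnᵢ(x̄ᵢ−x̄)² = 2731.657; SSW = ΣΣ(x−x̄ᵢ)² = 742.889
MSB = 2731.657/3 = 910.5522; MSW = 742.889/29 = 25.6169
F = MSB/MSW = 35.5450
df = (3, 29)
p-value (upper-tail) = 0.00000
At α=0.05: p < α → reject H₀

reject H₀: yes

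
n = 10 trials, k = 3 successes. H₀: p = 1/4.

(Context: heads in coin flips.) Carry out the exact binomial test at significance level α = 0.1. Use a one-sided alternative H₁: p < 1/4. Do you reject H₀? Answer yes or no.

reject H₀: no

Exact binomial: n=10, k=3, p₀=1/4=0.2500
P(X≤3) from Σ C(n,i)·p₀^i·(1−p₀)^(n−i)
p-value (one-sided, H₁ less) = 0.77588
At α=0.1: p ≥ α → fail to reject H₀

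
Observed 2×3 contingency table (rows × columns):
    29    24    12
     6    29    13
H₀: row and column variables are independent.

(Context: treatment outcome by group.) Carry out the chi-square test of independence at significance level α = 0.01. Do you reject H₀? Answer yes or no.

Row totals [65, 48], col totals [35, 53, 25], n=113
χ² = (29−20.13)²/20.13 + (24−30.49)²/30.49 + (12−14.38)²/14.38 + (6−14.87)²/14.87 + (29−22.51)²/22.51 + (13−10.62)²/10.62 = 13.3711
df = 2
p-value (upper-tail) = 0.00125
At α=0.01: p < α → reject H₀

reject H₀: yes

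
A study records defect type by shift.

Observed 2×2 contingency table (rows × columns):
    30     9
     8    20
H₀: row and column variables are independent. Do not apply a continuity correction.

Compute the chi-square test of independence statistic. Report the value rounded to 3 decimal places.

test statistic = 15.522

Row totals [39, 28], col totals [38, 29], n=67
χ² = (30−22.12)²/22.12 + (9−16.88)²/16.88 + (8−15.88)²/15.88 + (20−12.12)²/12.12 = 15.5217
df = 1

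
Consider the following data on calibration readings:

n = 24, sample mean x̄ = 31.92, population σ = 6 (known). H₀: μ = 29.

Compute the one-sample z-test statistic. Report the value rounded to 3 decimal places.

SE = σ/√n = 6/√24 = 1.2247
z = (x̄−μ₀)/SE = (31.92−29)/1.2247 = 2.3842

test statistic = 2.384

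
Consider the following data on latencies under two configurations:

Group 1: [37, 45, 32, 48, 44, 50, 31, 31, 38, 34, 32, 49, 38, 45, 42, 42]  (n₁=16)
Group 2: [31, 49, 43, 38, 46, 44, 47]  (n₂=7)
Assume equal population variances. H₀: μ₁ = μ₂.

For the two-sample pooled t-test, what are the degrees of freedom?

df = n₁ + n₂ − 2 = 16 + 7 − 2 = 21

degrees of freedom = 21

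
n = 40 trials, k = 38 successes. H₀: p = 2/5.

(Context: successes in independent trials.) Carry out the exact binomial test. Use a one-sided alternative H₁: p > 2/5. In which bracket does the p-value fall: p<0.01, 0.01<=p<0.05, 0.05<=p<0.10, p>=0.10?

Exact binomial: n=40, k=38, p₀=2/5=0.4000
P(X≥38) from Σ C(n,i)·p₀^i·(1−p₀)^(n−i)
p-value (one-sided, H₁ greater) = 0.00000
→ bracket: p<0.01

p-value bracket: p<0.01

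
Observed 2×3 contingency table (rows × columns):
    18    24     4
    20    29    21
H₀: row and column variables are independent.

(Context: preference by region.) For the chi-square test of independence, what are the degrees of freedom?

degrees of freedom = 2

df = (r−1)(c−1) = (2−1)·(3−1) = 2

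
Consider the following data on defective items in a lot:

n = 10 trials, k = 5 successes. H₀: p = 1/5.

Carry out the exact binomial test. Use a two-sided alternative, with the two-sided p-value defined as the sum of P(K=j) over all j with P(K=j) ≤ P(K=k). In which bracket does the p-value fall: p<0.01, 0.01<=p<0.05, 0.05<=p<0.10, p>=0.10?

Exact binomial: n=10, k=5, p₀=1/5=0.2000
P(X=j) = C(n,j)·p₀^j·(1−p₀)^(n−j); p = Σ P(X=j) over j with P(X=j) ≤ P(X=5)
p-value (two-sided) = 0.03279
→ bracket: 0.01<=p<0.05

p-value bracket: 0.01<=p<0.05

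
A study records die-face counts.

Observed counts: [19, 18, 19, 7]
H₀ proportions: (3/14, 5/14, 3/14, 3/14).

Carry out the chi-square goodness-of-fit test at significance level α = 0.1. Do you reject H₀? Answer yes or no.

reject H₀: yes

n = 63; E_i = n·p_i = [13.50, 22.50, 13.50, 13.50]
χ² = (19−13.50)²/13.50 + (18−22.50)²/22.50 + (19−13.50)²/13.50 + (7−13.50)²/13.50 = 8.5111
df = 3
p-value (upper-tail) = 0.03655
At α=0.1: p < α → reject H₀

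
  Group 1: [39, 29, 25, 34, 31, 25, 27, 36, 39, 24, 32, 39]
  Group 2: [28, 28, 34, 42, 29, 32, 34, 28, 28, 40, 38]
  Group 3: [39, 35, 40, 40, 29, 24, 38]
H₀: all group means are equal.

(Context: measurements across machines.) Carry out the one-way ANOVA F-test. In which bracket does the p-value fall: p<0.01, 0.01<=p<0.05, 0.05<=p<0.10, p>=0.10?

Group means [31.67, 32.82, 35.00], grand mean 32.867
SSB = Σnᵢ(x̄ᵢ−x̄)² = 49.164; SSW = ΣΣ(x−x̄ᵢ)² = 868.303
MSB = 49.164/2 = 24.5818; MSW = 868.303/27 = 32.1594
F = MSB/MSW = 0.7644
df = (2, 27)
p-value (upper-tail) = 0.47544
→ bracket: p>=0.10

p-value bracket: p>=0.10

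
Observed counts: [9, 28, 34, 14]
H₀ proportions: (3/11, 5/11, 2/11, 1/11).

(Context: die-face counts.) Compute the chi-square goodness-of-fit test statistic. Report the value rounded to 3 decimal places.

n = 85; E_i = n·p_i = [23.18, 38.64, 15.45, 7.73]
χ² = (9−23.18)²/23.18 + (28−38.64)²/38.64 + (34−15.45)²/15.45 + (14−7.73)²/7.73 = 38.9506
df = 3

test statistic = 38.951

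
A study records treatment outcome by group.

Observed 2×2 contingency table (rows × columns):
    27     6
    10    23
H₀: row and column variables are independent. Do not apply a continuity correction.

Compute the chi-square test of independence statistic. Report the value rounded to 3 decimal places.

Row totals [33, 33], col totals [37, 29], n=66
χ² = (27−18.50)²/18.50 + (6−14.50)²/14.50 + (10−18.50)²/18.50 + (23−14.50)²/14.50 = 17.7763
df = 1

test statistic = 17.776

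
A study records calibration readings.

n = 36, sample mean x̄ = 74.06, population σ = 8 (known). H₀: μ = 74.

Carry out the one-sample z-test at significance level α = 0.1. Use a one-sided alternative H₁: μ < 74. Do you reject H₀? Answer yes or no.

reject H₀: no

SE = σ/√n = 8/√36 = 1.3333
z = (x̄−μ₀)/SE = (74.06−74)/1.3333 = 0.0450
p-value (one-sided, H₁ less) = 0.51795
At α=0.1: p ≥ α → fail to reject H₀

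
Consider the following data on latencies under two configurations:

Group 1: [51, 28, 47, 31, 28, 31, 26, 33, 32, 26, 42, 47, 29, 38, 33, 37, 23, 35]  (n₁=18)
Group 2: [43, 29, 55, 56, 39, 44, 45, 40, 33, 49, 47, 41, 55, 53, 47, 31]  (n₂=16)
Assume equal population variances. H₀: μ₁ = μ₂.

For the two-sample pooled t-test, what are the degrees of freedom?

degrees of freedom = 32

df = n₁ + n₂ − 2 = 18 + 16 − 2 = 32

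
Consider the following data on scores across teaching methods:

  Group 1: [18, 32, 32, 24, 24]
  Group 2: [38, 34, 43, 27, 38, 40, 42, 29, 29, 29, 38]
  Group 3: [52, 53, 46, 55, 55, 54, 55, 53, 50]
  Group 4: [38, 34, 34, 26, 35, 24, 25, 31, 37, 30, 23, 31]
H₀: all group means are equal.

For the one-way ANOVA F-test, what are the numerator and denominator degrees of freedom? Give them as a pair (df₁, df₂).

degrees of freedom = [3, 33]

k = 4 groups, N = 37 total
df = (k−1, N−k) = (4−1, 37−4) = (3, 33)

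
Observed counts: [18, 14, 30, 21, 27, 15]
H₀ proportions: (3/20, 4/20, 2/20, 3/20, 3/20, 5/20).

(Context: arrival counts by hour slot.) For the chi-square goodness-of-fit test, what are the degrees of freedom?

degrees of freedom = 5

df = k − 1 = 6 − 1 = 5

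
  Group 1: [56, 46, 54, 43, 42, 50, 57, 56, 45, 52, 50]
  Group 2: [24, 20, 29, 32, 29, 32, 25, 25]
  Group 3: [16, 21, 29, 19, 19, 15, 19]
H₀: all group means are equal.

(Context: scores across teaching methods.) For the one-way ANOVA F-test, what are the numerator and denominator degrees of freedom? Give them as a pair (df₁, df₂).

degrees of freedom = [2, 23]

k = 3 groups, N = 26 total
df = (k−1, N−k) = (3−1, 26−3) = (2, 23)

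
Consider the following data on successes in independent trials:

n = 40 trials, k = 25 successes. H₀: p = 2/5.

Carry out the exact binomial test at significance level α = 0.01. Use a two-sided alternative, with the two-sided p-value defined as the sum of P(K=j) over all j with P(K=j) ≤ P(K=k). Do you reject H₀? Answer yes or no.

reject H₀: yes

Exact binomial: n=40, k=25, p₀=2/5=0.4000
P(X=j) = C(n,j)·p₀^j·(1−p₀)^(n−j); p = Σ P(X=j) over j with P(X=j) ≤ P(X=25)
p-value (two-sided) = 0.00540
At α=0.01: p < α → reject H₀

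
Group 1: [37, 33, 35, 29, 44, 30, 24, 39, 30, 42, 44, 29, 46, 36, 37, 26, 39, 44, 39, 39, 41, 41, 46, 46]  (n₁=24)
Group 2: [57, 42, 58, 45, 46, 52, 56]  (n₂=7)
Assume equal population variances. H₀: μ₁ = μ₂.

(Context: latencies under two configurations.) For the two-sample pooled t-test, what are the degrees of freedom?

df = n₁ + n₂ − 2 = 24 + 7 − 2 = 29

degrees of freedom = 29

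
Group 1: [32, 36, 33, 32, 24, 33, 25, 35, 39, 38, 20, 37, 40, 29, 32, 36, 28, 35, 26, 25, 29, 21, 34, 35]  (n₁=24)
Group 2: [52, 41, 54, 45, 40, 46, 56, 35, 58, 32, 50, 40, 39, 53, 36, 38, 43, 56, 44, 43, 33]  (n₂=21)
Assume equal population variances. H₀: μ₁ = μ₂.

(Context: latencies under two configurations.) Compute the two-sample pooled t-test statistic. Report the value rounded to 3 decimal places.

x̄₁=31.417, s₁=5.625, n₁=24
x̄₂=44.476, s₂=7.998, n₂=21
s_p² = [23·5.625² + 20·7.998²]/43 = 46.6761
SE = √(s_p²·(1/24+1/21)) = 2.0414
t = (31.417−44.476)/2.0414 = -6.3972
df = 43

test statistic = -6.397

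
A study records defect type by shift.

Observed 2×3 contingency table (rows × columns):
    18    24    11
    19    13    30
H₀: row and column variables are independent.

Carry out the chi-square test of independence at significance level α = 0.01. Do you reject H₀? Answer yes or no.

reject H₀: yes

Row totals [53, 62], col totals [37, 37, 41], n=115
χ² = (18−17.05)²/17.05 + (24−17.05)²/17.05 + (11−18.90)²/18.90 + (19−19.95)²/19.95 + (13−19.95)²/19.95 + (30−22.10)²/22.10 = 11.4681
df = 2
p-value (upper-tail) = 0.00323
At α=0.01: p < α → reject H₀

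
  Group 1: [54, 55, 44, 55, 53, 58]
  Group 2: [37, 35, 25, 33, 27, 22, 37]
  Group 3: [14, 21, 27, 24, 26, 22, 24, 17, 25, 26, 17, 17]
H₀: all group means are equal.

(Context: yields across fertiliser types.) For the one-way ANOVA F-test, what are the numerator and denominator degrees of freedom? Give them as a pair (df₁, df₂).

degrees of freedom = [2, 22]

k = 3 groups, N = 25 total
df = (k−1, N−k) = (3−1, 25−3) = (2, 22)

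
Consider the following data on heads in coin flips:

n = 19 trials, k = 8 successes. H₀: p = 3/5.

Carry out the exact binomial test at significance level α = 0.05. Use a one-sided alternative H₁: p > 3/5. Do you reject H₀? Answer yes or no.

Exact binomial: n=19, k=8, p₀=3/5=0.6000
P(X≥8) from Σ C(n,i)·p₀^i·(1−p₀)^(n−i)
p-value (one-sided, H₁ greater) = 0.96477
At α=0.05: p ≥ α → fail to reject H₀

reject H₀: no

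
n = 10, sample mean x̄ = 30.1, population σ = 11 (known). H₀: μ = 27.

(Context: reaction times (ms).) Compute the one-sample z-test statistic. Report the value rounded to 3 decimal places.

test statistic = 0.891

SE = σ/√n = 11/√10 = 3.4785
z = (x̄−μ₀)/SE = (30.1−27)/3.4785 = 0.8912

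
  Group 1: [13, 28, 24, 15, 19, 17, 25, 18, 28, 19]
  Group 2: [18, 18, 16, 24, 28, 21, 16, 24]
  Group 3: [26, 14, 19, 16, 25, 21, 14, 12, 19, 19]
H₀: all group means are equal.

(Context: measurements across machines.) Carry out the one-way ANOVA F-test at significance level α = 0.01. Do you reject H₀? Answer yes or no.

Group means [20.60, 20.62, 18.50], grand mean 19.857
SSB = Σnᵢ(x̄ᵢ−x̄)² = 28.654; SSW = ΣΣ(x−x̄ᵢ)² = 582.775
MSB = 28.654/2 = 14.3268; MSW = 582.775/25 = 23.3110
F = MSB/MSW = 0.6146
df = (2, 25)
p-value (upper-tail) = 0.54883
At α=0.01: p ≥ α → fail to reject H₀

reject H₀: no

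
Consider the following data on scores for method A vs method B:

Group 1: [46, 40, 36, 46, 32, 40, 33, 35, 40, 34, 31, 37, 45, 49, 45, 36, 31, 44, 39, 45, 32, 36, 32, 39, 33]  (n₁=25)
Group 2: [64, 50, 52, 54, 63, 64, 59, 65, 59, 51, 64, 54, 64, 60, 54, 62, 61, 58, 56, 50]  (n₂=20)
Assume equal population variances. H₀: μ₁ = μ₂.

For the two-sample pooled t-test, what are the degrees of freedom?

df = n₁ + n₂ − 2 = 25 + 20 − 2 = 43

degrees of freedom = 43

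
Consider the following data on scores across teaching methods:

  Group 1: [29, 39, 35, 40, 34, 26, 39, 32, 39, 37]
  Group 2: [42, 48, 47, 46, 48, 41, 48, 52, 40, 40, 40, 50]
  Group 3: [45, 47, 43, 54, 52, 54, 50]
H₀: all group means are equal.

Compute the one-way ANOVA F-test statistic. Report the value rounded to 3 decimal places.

test statistic = 24.001

Group means [35.00, 45.17, 49.29], grand mean 42.655
SSB = Σnᵢ(x̄ᵢ−x̄)² = 969.456; SSW = ΣΣ(x−x̄ᵢ)² = 525.095
MSB = 969.456/2 = 484.7282; MSW = 525.095/26 = 20.1960
F = MSB/MSW = 24.0012
df = (2, 26)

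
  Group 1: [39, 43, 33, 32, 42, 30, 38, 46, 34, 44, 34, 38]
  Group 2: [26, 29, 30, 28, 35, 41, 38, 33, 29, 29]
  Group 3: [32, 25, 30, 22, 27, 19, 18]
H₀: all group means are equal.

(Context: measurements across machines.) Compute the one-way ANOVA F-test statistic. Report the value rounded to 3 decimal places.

test statistic = 14.543

Group means [37.75, 31.80, 24.71], grand mean 32.552
SSB = Σnᵢ(x̄ᵢ−x̄)² = 759.894; SSW = ΣΣ(x−x̄ᵢ)² = 679.279
MSB = 759.894/2 = 379.9469; MSW = 679.279/26 = 26.1261
F = MSB/MSW = 14.5428
df = (2, 26)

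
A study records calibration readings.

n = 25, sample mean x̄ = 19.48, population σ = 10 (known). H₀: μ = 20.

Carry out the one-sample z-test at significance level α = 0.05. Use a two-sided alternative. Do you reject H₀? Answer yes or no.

reject H₀: no

SE = σ/√n = 10/√25 = 2.0000
z = (x̄−μ₀)/SE = (19.48−20)/2.0000 = -0.2600
p-value (two-sided) = 0.79486
At α=0.05: p ≥ α → fail to reject H₀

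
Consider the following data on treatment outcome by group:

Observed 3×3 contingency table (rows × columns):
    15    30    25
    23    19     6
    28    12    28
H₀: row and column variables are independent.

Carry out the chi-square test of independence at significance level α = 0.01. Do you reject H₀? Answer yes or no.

Row totals [70, 48, 68], col totals [66, 61, 59], n=186
χ² = (15−24.84)²/24.84 + (30−22.96)²/22.96 + (25−22.20)²/22.20 + (23−17.03)²/17.03 + (19−15.74)²/15.74 + (6−15.23)²/15.23 + (28−24.13)²/24.13 + (12−22.30)²/22.30 + (28−21.57)²/21.57 = 22.0614
df = 4
p-value (upper-tail) = 0.00019
At α=0.01: p < α → reject H₀

reject H₀: yes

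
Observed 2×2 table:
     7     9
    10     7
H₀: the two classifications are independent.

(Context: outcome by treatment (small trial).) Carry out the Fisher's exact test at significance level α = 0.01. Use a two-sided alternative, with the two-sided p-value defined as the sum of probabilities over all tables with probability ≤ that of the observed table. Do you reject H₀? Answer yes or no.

reject H₀: no

Margins: r₁=16, r₂=17, c₁=17, c₂=16, n=33
p_obs = C(16,7)·C(17,10)/C(33,17); sum pmf over tables with pmf ≤ p_obs
p-value (two-sided) = 0.49351
At α=0.01: p ≥ α → fail to reject H₀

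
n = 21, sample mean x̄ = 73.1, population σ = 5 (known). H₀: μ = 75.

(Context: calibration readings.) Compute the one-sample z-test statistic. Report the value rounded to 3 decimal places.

test statistic = -1.741

SE = σ/√n = 5/√21 = 1.0911
z = (x̄−μ₀)/SE = (73.1−75)/1.0911 = -1.7414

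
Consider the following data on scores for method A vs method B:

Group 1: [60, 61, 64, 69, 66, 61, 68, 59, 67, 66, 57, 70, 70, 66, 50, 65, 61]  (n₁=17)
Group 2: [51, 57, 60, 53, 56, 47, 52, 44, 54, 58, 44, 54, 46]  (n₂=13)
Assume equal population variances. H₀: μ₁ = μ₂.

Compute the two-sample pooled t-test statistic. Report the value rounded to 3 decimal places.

test statistic = 5.913

x̄₁=63.529, s₁=5.269, n₁=17
x̄₂=52.000, s₂=5.323, n₂=13
s_p² = [16·5.269² + 12·5.323²]/28 = 28.0084
SE = √(s_p²·(1/17+1/13)) = 1.9499
t = (63.529−52.000)/1.9499 = 5.9129
df = 28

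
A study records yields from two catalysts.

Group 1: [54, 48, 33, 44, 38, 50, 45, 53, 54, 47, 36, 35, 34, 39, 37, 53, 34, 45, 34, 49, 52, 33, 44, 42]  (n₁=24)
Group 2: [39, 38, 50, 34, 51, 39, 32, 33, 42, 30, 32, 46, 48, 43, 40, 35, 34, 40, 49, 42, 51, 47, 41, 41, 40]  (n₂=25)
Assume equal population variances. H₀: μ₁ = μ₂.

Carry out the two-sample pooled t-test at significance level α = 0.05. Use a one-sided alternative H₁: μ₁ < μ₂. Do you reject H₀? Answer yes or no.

reject H₀: no

x̄₁=43.042, s₁=7.498, n₁=24
x̄₂=40.680, s₂=6.323, n₂=25
s_p² = [23·7.498² + 24·6.323²]/47 = 47.9234
SE = √(s_p²·(1/24+1/25)) = 1.9783
t = (43.042−40.680)/1.9783 = 1.1938
df = 47
p-value (one-sided, H₁ less) = 0.88072
At α=0.05: p ≥ α → fail to reject H₀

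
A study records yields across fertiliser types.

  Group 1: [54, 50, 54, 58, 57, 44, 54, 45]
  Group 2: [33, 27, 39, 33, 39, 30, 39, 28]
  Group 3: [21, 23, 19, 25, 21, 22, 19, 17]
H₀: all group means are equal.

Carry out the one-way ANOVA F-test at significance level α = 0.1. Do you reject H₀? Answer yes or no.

Group means [52.00, 33.50, 20.88], grand mean 35.458
SSB = Σnᵢ(x̄ᵢ−x̄)² = 3921.083; SSW = ΣΣ(x−x̄ᵢ)² = 410.875
MSB = 3921.083/2 = 1960.5417; MSW = 410.875/21 = 19.5655
F = MSB/MSW = 100.2041
df = (2, 21)
p-value (upper-tail) = 0.00000
At α=0.1: p < α → reject H₀

reject H₀: yes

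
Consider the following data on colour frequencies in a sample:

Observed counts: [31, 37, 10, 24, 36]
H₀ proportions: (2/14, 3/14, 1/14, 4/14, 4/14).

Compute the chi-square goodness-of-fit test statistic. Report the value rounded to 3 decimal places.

n = 138; E_i = n·p_i = [19.71, 29.57, 9.86, 39.43, 39.43]
χ² = (31−19.71)²/19.71 + (37−29.57)²/29.57 + (10−9.86)²/9.86 + (24−39.43)²/39.43 + (36−39.43)²/39.43 = 14.6643
df = 4

test statistic = 14.664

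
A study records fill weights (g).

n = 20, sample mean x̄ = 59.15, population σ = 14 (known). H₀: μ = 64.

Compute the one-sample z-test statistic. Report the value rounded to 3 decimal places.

SE = σ/√n = 14/√20 = 3.1305
z = (x̄−μ₀)/SE = (59.15−64)/3.1305 = -1.5493

test statistic = -1.549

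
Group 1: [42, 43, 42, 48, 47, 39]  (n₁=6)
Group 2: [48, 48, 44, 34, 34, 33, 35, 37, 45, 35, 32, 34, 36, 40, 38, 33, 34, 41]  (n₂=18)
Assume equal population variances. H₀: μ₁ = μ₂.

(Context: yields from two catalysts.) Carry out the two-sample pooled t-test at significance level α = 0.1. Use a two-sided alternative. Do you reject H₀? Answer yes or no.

x̄₁=43.500, s₁=3.391, n₁=6
x̄₂=37.833, s₂=5.261, n₂=18
s_p² = [5·3.391² + 17·5.261²]/22 = 24.0000
SE = √(s_p²·(1/6+1/18)) = 2.3094
t = (43.500−37.833)/2.3094 = 2.4537
df = 22
p-value (two-sided) = 0.02252
At α=0.1: p < α → reject H₀

reject H₀: yes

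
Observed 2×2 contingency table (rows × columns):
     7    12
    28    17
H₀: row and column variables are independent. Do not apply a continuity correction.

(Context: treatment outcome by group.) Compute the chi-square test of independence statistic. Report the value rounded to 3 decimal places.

test statistic = 3.473

Row totals [19, 45], col totals [35, 29], n=64
χ² = (7−10.39)²/10.39 + (12−8.61)²/8.61 + (28−24.61)²/24.61 + (17−20.39)²/20.39 = 3.4727
df = 1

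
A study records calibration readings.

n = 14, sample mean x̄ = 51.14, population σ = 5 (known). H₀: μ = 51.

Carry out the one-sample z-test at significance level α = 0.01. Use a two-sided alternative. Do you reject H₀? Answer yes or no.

reject H₀: no

SE = σ/√n = 5/√14 = 1.3363
z = (x̄−μ₀)/SE = (51.14−51)/1.3363 = 0.1048
p-value (two-sided) = 0.91656
At α=0.01: p ≥ α → fail to reject H₀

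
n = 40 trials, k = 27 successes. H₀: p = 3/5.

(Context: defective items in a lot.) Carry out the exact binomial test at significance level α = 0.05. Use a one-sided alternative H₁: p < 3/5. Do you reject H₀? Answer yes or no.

Exact binomial: n=40, k=27, p₀=3/5=0.6000
P(X≤27) from Σ C(n,i)·p₀^i·(1−p₀)^(n−i)
p-value (one-sided, H₁ less) = 0.87149
At α=0.05: p ≥ α → fail to reject H₀

reject H₀: no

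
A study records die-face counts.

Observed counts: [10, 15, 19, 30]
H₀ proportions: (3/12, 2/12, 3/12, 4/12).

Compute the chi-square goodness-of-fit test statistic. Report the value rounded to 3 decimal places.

n = 74; E_i = n·p_i = [18.50, 12.33, 18.50, 24.67]
χ² = (10−18.50)²/18.50 + (15−12.33)²/12.33 + (19−18.50)²/18.50 + (30−24.67)²/24.67 = 5.6486
df = 3

test statistic = 5.649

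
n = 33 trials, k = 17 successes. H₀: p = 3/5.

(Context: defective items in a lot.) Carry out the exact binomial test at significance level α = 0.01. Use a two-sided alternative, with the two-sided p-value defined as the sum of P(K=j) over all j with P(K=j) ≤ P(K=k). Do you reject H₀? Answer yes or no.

Exact binomial: n=33, k=17, p₀=3/5=0.6000
P(X=j) = C(n,j)·p₀^j·(1−p₀)^(n−j); p = Σ P(X=j) over j with P(X=j) ≤ P(X=17)
p-value (two-sided) = 0.37490
At α=0.01: p ≥ α → fail to reject H₀

reject H₀: no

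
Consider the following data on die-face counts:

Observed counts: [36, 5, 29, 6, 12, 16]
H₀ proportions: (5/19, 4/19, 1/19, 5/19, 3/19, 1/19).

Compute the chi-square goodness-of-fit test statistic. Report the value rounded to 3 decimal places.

n = 104; E_i = n·p_i = [27.37, 21.89, 5.47, 27.37, 16.42, 5.47]
χ² = (36−27.37)²/27.37 + (5−21.89)²/21.89 + (29−5.47)²/5.47 + (6−27.37)²/27.37 + (12−16.42)²/16.42 + (16−5.47)²/5.47 = 154.9938
df = 5

test statistic = 154.994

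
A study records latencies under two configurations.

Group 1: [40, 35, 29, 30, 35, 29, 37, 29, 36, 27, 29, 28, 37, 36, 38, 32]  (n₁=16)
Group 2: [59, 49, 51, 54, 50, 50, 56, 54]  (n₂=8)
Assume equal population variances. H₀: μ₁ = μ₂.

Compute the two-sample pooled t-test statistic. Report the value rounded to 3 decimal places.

test statistic = -11.514

x̄₁=32.938, s₁=4.219, n₁=16
x̄₂=52.875, s₂=3.482, n₂=8
s_p² = [15·4.219² + 7·3.482²]/22 = 15.9915
SE = √(s_p²·(1/16+1/8)) = 1.7316
t = (32.938−52.875)/1.7316 = -11.5140
df = 22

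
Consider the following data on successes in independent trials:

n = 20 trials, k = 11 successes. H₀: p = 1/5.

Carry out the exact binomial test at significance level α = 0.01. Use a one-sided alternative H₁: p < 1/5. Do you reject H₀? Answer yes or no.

reject H₀: no

Exact binomial: n=20, k=11, p₀=1/5=0.2000
P(X≤11) from Σ C(n,i)·p₀^i·(1−p₀)^(n−i)
p-value (one-sided, H₁ less) = 0.99990
At α=0.01: p ≥ α → fail to reject H₀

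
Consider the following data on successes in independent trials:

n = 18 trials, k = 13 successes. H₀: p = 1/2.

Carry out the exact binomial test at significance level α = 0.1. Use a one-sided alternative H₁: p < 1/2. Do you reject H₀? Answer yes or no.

Exact binomial: n=18, k=13, p₀=1/2=0.5000
P(X≤13) from Σ C(n,i)·p₀^i·(1−p₀)^(n−i)
p-value (one-sided, H₁ less) = 0.98456
At α=0.1: p ≥ α → fail to reject H₀

reject H₀: no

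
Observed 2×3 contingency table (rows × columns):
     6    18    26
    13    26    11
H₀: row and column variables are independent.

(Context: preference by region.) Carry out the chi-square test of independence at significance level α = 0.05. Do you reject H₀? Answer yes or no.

Row totals [50, 50], col totals [19, 44, 37], n=100
χ² = (6−9.50)²/9.50 + (18−22.00)²/22.00 + (26−18.50)²/18.50 + (13−9.50)²/9.50 + (26−22.00)²/22.00 + (11−18.50)²/18.50 = 10.1146
df = 2
p-value (upper-tail) = 0.00636
At α=0.05: p < α → reject H₀

reject H₀: yes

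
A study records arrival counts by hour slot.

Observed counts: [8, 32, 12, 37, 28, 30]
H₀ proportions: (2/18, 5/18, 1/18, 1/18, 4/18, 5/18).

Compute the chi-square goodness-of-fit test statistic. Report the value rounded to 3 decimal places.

test statistic = 113.302

n = 147; E_i = n·p_i = [16.33, 40.83, 8.17, 8.17, 32.67, 40.83]
χ² = (8−16.33)²/16.33 + (32−40.83)²/40.83 + (12−8.17)²/8.17 + (37−8.17)²/8.17 + (28−32.67)²/32.67 + (30−40.83)²/40.83 = 113.3020
df = 5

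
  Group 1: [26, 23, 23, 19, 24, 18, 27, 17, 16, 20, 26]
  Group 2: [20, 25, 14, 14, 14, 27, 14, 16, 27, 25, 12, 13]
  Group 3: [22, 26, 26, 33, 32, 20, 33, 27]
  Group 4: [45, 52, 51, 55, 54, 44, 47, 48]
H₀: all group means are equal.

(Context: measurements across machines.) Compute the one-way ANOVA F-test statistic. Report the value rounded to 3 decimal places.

Group means [21.73, 18.42, 27.38, 49.50], grand mean 27.564
SSB = Σnᵢ(x̄ᵢ−x̄)² = 5228.616; SSW = ΣΣ(x−x̄ᵢ)² = 832.973
MSB = 5228.616/3 = 1742.8721; MSW = 832.973/35 = 23.7992
F = MSB/MSW = 73.2323
df = (3, 35)

test statistic = 73.232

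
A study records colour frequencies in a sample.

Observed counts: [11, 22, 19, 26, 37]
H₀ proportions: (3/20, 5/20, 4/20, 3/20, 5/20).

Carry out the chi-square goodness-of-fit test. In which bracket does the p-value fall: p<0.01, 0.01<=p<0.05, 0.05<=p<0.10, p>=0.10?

n = 115; E_i = n·p_i = [17.25, 28.75, 23.00, 17.25, 28.75]
χ² = (11−17.25)²/17.25 + (22−28.75)²/28.75 + (19−23.00)²/23.00 + (26−17.25)²/17.25 + (37−28.75)²/28.75 = 11.3507
df = 4
p-value (upper-tail) = 0.02289
→ bracket: 0.01<=p<0.05

p-value bracket: 0.01<=p<0.05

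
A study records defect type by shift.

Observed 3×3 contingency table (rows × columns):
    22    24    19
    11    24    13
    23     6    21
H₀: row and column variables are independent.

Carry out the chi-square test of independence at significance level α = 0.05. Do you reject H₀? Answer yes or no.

reject H₀: yes

Row totals [65, 48, 50], col totals [56, 54, 53], n=163
χ² = (22−22.33)²/22.33 + (24−21.53)²/21.53 + (19−21.13)²/21.13 + (11−16.49)²/16.49 + (24−15.90)²/15.90 + (13−15.61)²/15.61 + (23−17.18)²/17.18 + (6−16.56)²/16.56 + (21−16.26)²/16.26 = 16.9853
df = 4
p-value (upper-tail) = 0.00195
At α=0.05: p < α → reject H₀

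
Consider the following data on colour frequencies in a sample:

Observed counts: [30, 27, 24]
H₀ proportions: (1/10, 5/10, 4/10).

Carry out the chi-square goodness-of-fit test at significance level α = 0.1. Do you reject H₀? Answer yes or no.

reject H₀: yes

n = 81; E_i = n·p_i = [8.10, 40.50, 32.40]
χ² = (30−8.10)²/8.10 + (27−40.50)²/40.50 + (24−32.40)²/32.40 = 65.8889
df = 2
p-value (upper-tail) = 0.00000
At α=0.1: p < α → reject H₀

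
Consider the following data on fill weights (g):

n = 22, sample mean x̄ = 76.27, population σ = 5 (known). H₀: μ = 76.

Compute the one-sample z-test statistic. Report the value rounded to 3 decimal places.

SE = σ/√n = 5/√22 = 1.0660
z = (x̄−μ₀)/SE = (76.27−76)/1.0660 = 0.2533

test statistic = 0.253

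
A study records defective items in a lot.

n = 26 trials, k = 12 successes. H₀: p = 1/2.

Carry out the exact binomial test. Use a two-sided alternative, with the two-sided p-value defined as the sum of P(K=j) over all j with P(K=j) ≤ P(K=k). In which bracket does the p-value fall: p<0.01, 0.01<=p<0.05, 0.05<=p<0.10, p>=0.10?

Exact binomial: n=26, k=12, p₀=1/2=0.5000
P(X=j) = C(n,j)·p₀^j·(1−p₀)^(n−j); p = Σ P(X=j) over j with P(X=j) ≤ P(X=12)
p-value (two-sided) = 0.84502
→ bracket: p>=0.10

p-value bracket: p>=0.10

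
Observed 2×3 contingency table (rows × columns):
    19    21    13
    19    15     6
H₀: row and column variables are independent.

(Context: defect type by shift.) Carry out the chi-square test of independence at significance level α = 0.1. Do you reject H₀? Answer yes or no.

reject H₀: no

Row totals [53, 40], col totals [38, 36, 19], n=93
χ² = (19−21.66)²/21.66 + (21−20.52)²/20.52 + (13−10.83)²/10.83 + (19−16.34)²/16.34 + (15−15.48)²/15.48 + (6−8.17)²/8.17 = 1.7969
df = 2
p-value (upper-tail) = 0.40721
At α=0.1: p ≥ α → fail to reject H₀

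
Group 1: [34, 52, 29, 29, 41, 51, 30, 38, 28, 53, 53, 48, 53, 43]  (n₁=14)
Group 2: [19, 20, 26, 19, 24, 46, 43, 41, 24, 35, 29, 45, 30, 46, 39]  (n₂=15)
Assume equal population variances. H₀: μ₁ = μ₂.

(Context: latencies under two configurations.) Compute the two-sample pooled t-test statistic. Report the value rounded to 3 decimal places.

test statistic = 2.417

x̄₁=41.571, s₁=10.143, n₁=14
x̄₂=32.400, s₂=10.273, n₂=15
s_p² = [13·10.143² + 14·10.273²]/27 = 104.2603
SE = √(s_p²·(1/14+1/15)) = 3.7945
t = (41.571−32.400)/3.7945 = 2.4171
df = 27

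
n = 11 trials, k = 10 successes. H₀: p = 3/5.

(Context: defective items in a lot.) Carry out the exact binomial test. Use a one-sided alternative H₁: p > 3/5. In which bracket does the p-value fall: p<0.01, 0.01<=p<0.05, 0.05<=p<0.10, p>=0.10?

Exact binomial: n=11, k=10, p₀=3/5=0.6000
P(X≥10) from Σ C(n,i)·p₀^i·(1−p₀)^(n−i)
p-value (one-sided, H₁ greater) = 0.03023
→ bracket: 0.01<=p<0.05

p-value bracket: 0.01<=p<0.05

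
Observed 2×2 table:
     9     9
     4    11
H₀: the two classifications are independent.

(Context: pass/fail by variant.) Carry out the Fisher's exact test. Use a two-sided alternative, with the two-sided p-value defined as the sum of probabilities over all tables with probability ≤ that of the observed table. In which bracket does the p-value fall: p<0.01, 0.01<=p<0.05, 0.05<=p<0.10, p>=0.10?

Margins: r₁=18, r₂=15, c₁=13, c₂=20, n=33
p_obs = C(18,9)·C(15,4)/C(33,13); sum pmf over tables with pmf ≤ p_obs
p-value (two-sided) = 0.28442
→ bracket: p>=0.10

p-value bracket: p>=0.10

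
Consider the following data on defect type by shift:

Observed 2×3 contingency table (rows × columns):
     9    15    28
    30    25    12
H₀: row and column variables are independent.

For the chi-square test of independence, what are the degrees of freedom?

df = (r−1)(c−1) = (2−1)·(3−1) = 2

degrees of freedom = 2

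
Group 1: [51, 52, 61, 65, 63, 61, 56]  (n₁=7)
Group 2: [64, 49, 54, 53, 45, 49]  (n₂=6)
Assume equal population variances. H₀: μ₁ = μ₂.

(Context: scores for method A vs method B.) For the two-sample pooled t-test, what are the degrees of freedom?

df = n₁ + n₂ − 2 = 7 + 6 − 2 = 11

degrees of freedom = 11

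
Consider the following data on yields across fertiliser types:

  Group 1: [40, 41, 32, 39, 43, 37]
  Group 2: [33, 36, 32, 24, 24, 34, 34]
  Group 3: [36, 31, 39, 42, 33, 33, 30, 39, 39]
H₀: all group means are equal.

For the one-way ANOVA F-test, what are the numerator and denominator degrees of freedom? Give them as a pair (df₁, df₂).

k = 3 groups, N = 22 total
df = (k−1, N−k) = (3−1, 22−3) = (2, 19)

degrees of freedom = [2, 19]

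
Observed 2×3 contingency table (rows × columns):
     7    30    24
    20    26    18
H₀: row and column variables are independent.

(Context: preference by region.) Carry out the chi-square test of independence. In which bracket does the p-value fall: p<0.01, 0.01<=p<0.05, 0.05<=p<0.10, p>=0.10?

p-value bracket: 0.01<=p<0.05

Row totals [61, 64], col totals [27, 56, 42], n=125
χ² = (7−13.18)²/13.18 + (30−27.33)²/27.33 + (24−20.50)²/20.50 + (20−13.82)²/13.82 + (26−28.67)²/28.67 + (18−21.50)²/21.50 = 7.3343
df = 2
p-value (upper-tail) = 0.02555
→ bracket: 0.01<=p<0.05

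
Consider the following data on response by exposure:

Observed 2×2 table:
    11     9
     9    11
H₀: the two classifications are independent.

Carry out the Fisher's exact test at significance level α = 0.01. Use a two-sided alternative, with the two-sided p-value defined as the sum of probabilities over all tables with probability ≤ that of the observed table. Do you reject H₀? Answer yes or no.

Margins: r₁=20, r₂=20, c₁=20, c₂=20, n=40
p_obs = C(20,11)·C(20,9)/C(40,20); sum pmf over tables with pmf ≤ p_obs
p-value (two-sided) = 0.75237
At α=0.01: p ≥ α → fail to reject H₀

reject H₀: no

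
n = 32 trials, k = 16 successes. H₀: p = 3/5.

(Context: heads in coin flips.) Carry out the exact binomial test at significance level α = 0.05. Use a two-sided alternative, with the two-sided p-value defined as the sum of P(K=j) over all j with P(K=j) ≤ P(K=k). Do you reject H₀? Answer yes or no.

reject H₀: no

Exact binomial: n=32, k=16, p₀=3/5=0.6000
P(X=j) = C(n,j)·p₀^j·(1−p₀)^(n−j); p = Σ P(X=j) over j with P(X=j) ≤ P(X=16)
p-value (two-sided) = 0.28035
At α=0.05: p ≥ α → fail to reject H₀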